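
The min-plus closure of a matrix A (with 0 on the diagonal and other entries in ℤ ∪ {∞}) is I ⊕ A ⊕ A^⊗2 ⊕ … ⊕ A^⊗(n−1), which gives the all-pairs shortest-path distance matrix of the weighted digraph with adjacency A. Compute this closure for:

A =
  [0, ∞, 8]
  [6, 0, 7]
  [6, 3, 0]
Closure =
  [0, 11, 8]
  [6, 0, 7]
  [6, 3, 0]

This is the Floyd-Warshall all-pairs shortest-path computation. For each intermediate vertex k = 0, 1, …, 2, update dist[i][j] ← min(dist[i][j], dist[i][k] + dist[k][j]). The final matrix gives, for each (i, j), the minimum total weight of any directed path from i to j (possibly empty when i = j).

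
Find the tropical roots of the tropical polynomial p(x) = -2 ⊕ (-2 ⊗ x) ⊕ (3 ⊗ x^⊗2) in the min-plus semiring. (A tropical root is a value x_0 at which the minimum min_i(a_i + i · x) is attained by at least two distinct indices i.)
Roots: {-5, 0}

Each tropical root is a break point of the lower envelope of the lines y = a_i + i · x (there are 3 lines, with slopes 0, 1, ..., 2). Only the lines that attain the minimum somewhere contribute to roots; other lines are dominated. Here the surviving (envelope) indices are i = 2, i = 1, i = 0.
Intersections between consecutive envelope lines give the roots: for adjacent envelope indices i < j the intersection is x = (a_i − a_j) / (j − i). Reading off the sorted break points: {-5, 0}.
Verification: at each break x_0, at least two indices attain the minimum of min_i(a_i + i · x_0).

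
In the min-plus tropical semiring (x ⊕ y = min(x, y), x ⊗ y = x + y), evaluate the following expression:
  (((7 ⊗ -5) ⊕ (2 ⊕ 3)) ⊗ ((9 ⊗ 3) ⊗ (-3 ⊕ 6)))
(((7 ⊗ -5) ⊕ (2 ⊕ 3)) ⊗ ((9 ⊗ 3) ⊗ (-3 ⊕ 6))) = 11

Expand innermost to outermost. Recall ⊕ takes the minimum of its arguments and ⊗ takes their sum. Working out the expression (((7 ⊗ -5) ⊕ (2 ⊕ 3)) ⊗ ((9 ⊗ 3) ⊗ (-3 ⊕ 6))) gives 11.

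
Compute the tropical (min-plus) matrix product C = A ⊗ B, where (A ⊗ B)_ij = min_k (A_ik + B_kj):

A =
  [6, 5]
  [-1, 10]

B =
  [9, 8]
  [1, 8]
A ⊗ B =
  [6, 13]
  [8, 7]

Apply the min-plus product entry-by-entry:
  C[0][0] = min over k of (A[0][0] + B[0][0] = 6 + 9 = 15, A[0][1] + B[1][0] = 5 + 1 = 6) = 6 (attained at k = 1)
  C[0][1] = min over k of (A[0][0] + B[0][1] = 6 + 8 = 14, A[0][1] + B[1][1] = 5 + 8 = 13) = 13 (attained at k = 1)
  C[1][0] = min over k of (A[1][0] + B[0][0] = -1 + 9 = 8, A[1][1] + B[1][0] = 10 + 1 = 11) = 8 (attained at k = 0)
  C[1][1] = min over k of (A[1][0] + B[0][1] = -1 + 8 = 7, A[1][1] + B[1][1] = 10 + 8 = 18) = 7 (attained at k = 0)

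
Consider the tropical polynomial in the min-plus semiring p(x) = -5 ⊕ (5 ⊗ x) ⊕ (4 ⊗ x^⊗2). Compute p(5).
p(5) = -5

A tropical monomial a ⊗ x^⊗i evaluates to a + i · x. Evaluating each term at x = 5:
  Term 0 contributes -5 + 0 · 5 = -5
  Term 1 contributes 5 + 1 · 5 = 10
  Term 2 contributes 4 + 2 · 5 = 14
p(5) = ⊕ of these = min[-5, 10, 14] = -5.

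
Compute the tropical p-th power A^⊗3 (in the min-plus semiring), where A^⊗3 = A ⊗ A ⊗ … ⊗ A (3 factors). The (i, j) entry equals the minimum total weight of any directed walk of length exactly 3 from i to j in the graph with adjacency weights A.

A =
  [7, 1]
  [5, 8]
A^⊗3 =
  [13, 7]
  [11, 13]

Each entry (A^⊗3)_ij equals the minimum over all length-3 walks i = v_0 → v_1 → … → v_3 = j of Σ_t A[v_t][v_{t+1}]. For example, for (i, j) = (0, 1) we minimise over 4 possible intermediate vertex sequences; the minimum is 7, attained along the walk 0 → 1 → 0 → 1.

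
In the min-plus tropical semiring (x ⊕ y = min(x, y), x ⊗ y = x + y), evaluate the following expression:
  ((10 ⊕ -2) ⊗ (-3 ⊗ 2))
((10 ⊕ -2) ⊗ (-3 ⊗ 2)) = -3

Expand innermost to outermost. Recall ⊕ takes the minimum of its arguments and ⊗ takes their sum. Working out the expression ((10 ⊕ -2) ⊗ (-3 ⊗ 2)) gives -3.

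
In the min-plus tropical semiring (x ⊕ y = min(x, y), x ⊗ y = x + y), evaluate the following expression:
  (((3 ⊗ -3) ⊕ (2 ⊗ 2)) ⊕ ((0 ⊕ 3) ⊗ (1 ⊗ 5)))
(((3 ⊗ -3) ⊕ (2 ⊗ 2)) ⊕ ((0 ⊕ 3) ⊗ (1 ⊗ 5))) = 0

Expand innermost to outermost. Recall ⊕ takes the minimum of its arguments and ⊗ takes their sum. Working out the expression (((3 ⊗ -3) ⊕ (2 ⊗ 2)) ⊕ ((0 ⊕ 3) ⊗ (1 ⊗ 5))) gives 0.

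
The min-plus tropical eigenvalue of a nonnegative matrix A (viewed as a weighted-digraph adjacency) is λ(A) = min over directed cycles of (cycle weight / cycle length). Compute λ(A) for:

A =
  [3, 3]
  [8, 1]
λ(A) = 1

Enumerate directed cycles and compute their means (weight / length). Sample:
  cycle 0 → 0: weight = 3, length = 1, mean = 3/1 ≈ 3.000
  cycle 1 → 1: weight = 1, length = 1, mean = 1/1 ≈ 1.000
  cycle 0 → 1 → 0: weight = 11, length = 2, mean = 11/2 ≈ 5.500
  cycle 1 → 0 → 1: weight = 11, length = 2, mean = 11/2 ≈ 5.500
Minimum mean = 1.000, attained e.g. along the cycle 1 → 1 with weight 1 and length 1. So λ(A) = 1/1 = 1.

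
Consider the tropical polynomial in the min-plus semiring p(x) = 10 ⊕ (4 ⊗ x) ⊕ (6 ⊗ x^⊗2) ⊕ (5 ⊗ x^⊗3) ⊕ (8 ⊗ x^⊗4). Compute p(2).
p(2) = 6

A tropical monomial a ⊗ x^⊗i evaluates to a + i · x. Evaluating each term at x = 2:
  Term 0 contributes 10 + 0 · 2 = 10
  Term 1 contributes 4 + 1 · 2 = 6
  Term 2 contributes 6 + 2 · 2 = 10
  Term 3 contributes 5 + 3 · 2 = 11
  Term 4 contributes 8 + 4 · 2 = 16
p(2) = ⊕ of these = min[10, 6, 10, 11, 16] = 6.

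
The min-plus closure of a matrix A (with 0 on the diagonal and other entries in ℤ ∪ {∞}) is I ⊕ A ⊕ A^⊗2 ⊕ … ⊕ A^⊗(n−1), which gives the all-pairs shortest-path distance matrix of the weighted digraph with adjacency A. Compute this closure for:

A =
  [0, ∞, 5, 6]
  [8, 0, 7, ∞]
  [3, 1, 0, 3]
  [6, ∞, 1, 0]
Closure =
  [0, 6, 5, 6]
  [8, 0, 7, 10]
  [3, 1, 0, 3]
  [4, 2, 1, 0]

This is the Floyd-Warshall all-pairs shortest-path computation. For each intermediate vertex k = 0, 1, …, 3, update dist[i][j] ← min(dist[i][j], dist[i][k] + dist[k][j]). The final matrix gives, for each (i, j), the minimum total weight of any directed path from i to j (possibly empty when i = j).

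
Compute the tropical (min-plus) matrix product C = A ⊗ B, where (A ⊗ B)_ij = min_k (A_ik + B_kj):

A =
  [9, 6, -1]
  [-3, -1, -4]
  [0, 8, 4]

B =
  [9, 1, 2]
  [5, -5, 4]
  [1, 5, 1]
A ⊗ B =
  [0, 1, 0]
  [-3, -6, -3]
  [5, 1, 2]

Apply the min-plus product entry-by-entry:
  C[0][0] = min over k of (A[0][0] + B[0][0] = 9 + 9 = 18, A[0][1] + B[1][0] = 6 + 5 = 11, A[0][2] + B[2][0] = -1 + 1 = 0) = 0 (attained at k = 2)
  C[0][1] = min over k of (A[0][0] + B[0][1] = 9 + 1 = 10, A[0][1] + B[1][1] = 6 + -5 = 1, A[0][2] + B[2][1] = -1 + 5 = 4) = 1 (attained at k = 1)
  C[0][2] = min over k of (A[0][0] + B[0][2] = 9 + 2 = 11, A[0][1] + B[1][2] = 6 + 4 = 10, A[0][2] + B[2][2] = -1 + 1 = 0) = 0 (attained at k = 2)
  C[1][0] = min over k of (A[1][0] + B[0][0] = -3 + 9 = 6, A[1][1] + B[1][0] = -1 + 5 = 4, A[1][2] + B[2][0] = -4 + 1 = -3) = -3 (attained at k = 2)
  C[1][1] = min over k of (A[1][0] + B[0][1] = -3 + 1 = -2, A[1][1] + B[1][1] = -1 + -5 = -6, A[1][2] + B[2][1] = -4 + 5 = 1) = -6 (attained at k = 1)
  C[1][2] = min over k of (A[1][0] + B[0][2] = -3 + 2 = -1, A[1][1] + B[1][2] = -1 + 4 = 3, A[1][2] + B[2][2] = -4 + 1 = -3) = -3 (attained at k = 2)
  C[2][0] = min over k of (A[2][0] + B[0][0] = 0 + 9 = 9, A[2][1] + B[1][0] = 8 + 5 = 13, A[2][2] + B[2][0] = 4 + 1 = 5) = 5 (attained at k = 2)
  C[2][1] = min over k of (A[2][0] + B[0][1] = 0 + 1 = 1, A[2][1] + B[1][1] = 8 + -5 = 3, A[2][2] + B[2][1] = 4 + 5 = 9) = 1 (attained at k = 0)
  C[2][2] = min over k of (A[2][0] + B[0][2] = 0 + 2 = 2, A[2][1] + B[1][2] = 8 + 4 = 12, A[2][2] + B[2][2] = 4 + 1 = 5) = 2 (attained at k = 0)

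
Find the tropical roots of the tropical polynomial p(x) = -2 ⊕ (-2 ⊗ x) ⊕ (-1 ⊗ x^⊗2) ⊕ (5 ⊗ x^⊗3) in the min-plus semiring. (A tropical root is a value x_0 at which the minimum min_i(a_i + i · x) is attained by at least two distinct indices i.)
Roots: {-6, -1, 0}

Each tropical root is a break point of the lower envelope of the lines y = a_i + i · x (there are 4 lines, with slopes 0, 1, ..., 3). Only the lines that attain the minimum somewhere contribute to roots; other lines are dominated. Here the surviving (envelope) indices are i = 3, i = 2, i = 1, i = 0.
Intersections between consecutive envelope lines give the roots: for adjacent envelope indices i < j the intersection is x = (a_i − a_j) / (j − i). Reading off the sorted break points: {-6, -1, 0}.
Verification: at each break x_0, at least two indices attain the minimum of min_i(a_i + i · x_0).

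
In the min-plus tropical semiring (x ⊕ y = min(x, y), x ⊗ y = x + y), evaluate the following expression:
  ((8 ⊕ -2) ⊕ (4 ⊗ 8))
((8 ⊕ -2) ⊕ (4 ⊗ 8)) = -2

Expand innermost to outermost. Recall ⊕ takes the minimum of its arguments and ⊗ takes their sum. Working out the expression ((8 ⊕ -2) ⊕ (4 ⊗ 8)) gives -2.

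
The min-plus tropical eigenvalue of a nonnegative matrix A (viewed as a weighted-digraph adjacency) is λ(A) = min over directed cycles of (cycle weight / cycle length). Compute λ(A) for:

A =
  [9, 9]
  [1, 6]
λ(A) = 5

Enumerate directed cycles and compute their means (weight / length). Sample:
  cycle 0 → 0: weight = 9, length = 1, mean = 9/1 ≈ 9.000
  cycle 1 → 1: weight = 6, length = 1, mean = 6/1 ≈ 6.000
  cycle 0 → 1 → 0: weight = 10, length = 2, mean = 10/2 ≈ 5.000
  cycle 1 → 0 → 1: weight = 10, length = 2, mean = 10/2 ≈ 5.000
Minimum mean = 5.000, attained e.g. along the cycle 0 → 1 → 0 with weight 10 and length 2. So λ(A) = 10/2 = 5.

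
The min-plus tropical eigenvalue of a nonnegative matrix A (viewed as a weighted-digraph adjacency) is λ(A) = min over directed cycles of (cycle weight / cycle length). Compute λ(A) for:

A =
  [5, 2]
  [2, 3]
λ(A) = 2

Enumerate directed cycles and compute their means (weight / length). Sample:
  cycle 0 → 0: weight = 5, length = 1, mean = 5/1 ≈ 5.000
  cycle 1 → 1: weight = 3, length = 1, mean = 3/1 ≈ 3.000
  cycle 0 → 1 → 0: weight = 4, length = 2, mean = 4/2 ≈ 2.000
  cycle 1 → 0 → 1: weight = 4, length = 2, mean = 4/2 ≈ 2.000
Minimum mean = 2.000, attained e.g. along the cycle 0 → 1 → 0 with weight 4 and length 2. So λ(A) = 4/2 = 2.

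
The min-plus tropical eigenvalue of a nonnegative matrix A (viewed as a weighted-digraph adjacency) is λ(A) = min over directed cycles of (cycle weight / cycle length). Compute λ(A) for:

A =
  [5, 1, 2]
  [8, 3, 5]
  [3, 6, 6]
λ(A) = 5/2

Enumerate directed cycles and compute their means (weight / length). Sample:
  cycle 0 → 0: weight = 5, length = 1, mean = 5/1 ≈ 5.000
  cycle 1 → 1: weight = 3, length = 1, mean = 3/1 ≈ 3.000
  cycle 2 → 2: weight = 6, length = 1, mean = 6/1 ≈ 6.000
  cycle 0 → 1 → 0: weight = 9, length = 2, mean = 9/2 ≈ 4.500
  cycle 0 → 2 → 0: weight = 5, length = 2, mean = 5/2 ≈ 2.500
  cycle 1 → 0 → 1: weight = 9, length = 2, mean = 9/2 ≈ 4.500
Minimum mean = 2.500, attained e.g. along the cycle 0 → 2 → 0 with weight 5 and length 2. So λ(A) = 5/2 = 5/2.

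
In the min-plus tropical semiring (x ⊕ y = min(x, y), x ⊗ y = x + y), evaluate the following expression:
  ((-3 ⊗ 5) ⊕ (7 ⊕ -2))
((-3 ⊗ 5) ⊕ (7 ⊕ -2)) = -2

Expand innermost to outermost. Recall ⊕ takes the minimum of its arguments and ⊗ takes their sum. Working out the expression ((-3 ⊗ 5) ⊕ (7 ⊕ -2)) gives -2.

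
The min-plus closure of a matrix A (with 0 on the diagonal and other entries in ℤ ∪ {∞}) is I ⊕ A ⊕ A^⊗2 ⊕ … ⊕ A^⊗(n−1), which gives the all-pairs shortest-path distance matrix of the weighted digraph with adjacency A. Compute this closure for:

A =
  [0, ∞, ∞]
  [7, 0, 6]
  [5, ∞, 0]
Closure =
  [0, ∞, ∞]
  [7, 0, 6]
  [5, ∞, 0]

This is the Floyd-Warshall all-pairs shortest-path computation. For each intermediate vertex k = 0, 1, …, 2, update dist[i][j] ← min(dist[i][j], dist[i][k] + dist[k][j]). The final matrix gives, for each (i, j), the minimum total weight of any directed path from i to j (possibly empty when i = j).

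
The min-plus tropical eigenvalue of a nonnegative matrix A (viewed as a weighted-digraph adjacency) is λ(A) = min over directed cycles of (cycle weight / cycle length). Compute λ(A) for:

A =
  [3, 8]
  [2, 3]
λ(A) = 3

Enumerate directed cycles and compute their means (weight / length). Sample:
  cycle 0 → 0: weight = 3, length = 1, mean = 3/1 ≈ 3.000
  cycle 1 → 1: weight = 3, length = 1, mean = 3/1 ≈ 3.000
  cycle 0 → 1 → 0: weight = 10, length = 2, mean = 10/2 ≈ 5.000
  cycle 1 → 0 → 1: weight = 10, length = 2, mean = 10/2 ≈ 5.000
Minimum mean = 3.000, attained e.g. along the cycle 0 → 0 with weight 3 and length 1. So λ(A) = 3/1 = 3.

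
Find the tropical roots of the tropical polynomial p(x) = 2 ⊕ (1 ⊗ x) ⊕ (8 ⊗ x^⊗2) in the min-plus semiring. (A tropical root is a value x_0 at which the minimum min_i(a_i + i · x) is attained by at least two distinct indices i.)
Roots: {-7, 1}

Each tropical root is a break point of the lower envelope of the lines y = a_i + i · x (there are 3 lines, with slopes 0, 1, ..., 2). Only the lines that attain the minimum somewhere contribute to roots; other lines are dominated. Here the surviving (envelope) indices are i = 2, i = 1, i = 0.
Intersections between consecutive envelope lines give the roots: for adjacent envelope indices i < j the intersection is x = (a_i − a_j) / (j − i). Reading off the sorted break points: {-7, 1}.
Verification: at each break x_0, at least two indices attain the minimum of min_i(a_i + i · x_0).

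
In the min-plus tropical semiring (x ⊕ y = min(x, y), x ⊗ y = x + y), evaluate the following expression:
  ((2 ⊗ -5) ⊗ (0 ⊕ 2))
((2 ⊗ -5) ⊗ (0 ⊕ 2)) = -3

Expand innermost to outermost. Recall ⊕ takes the minimum of its arguments and ⊗ takes their sum. Working out the expression ((2 ⊗ -5) ⊗ (0 ⊕ 2)) gives -3.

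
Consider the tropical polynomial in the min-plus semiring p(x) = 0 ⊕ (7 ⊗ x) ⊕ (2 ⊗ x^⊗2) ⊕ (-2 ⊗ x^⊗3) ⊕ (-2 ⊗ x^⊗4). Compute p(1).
p(1) = 0

A tropical monomial a ⊗ x^⊗i evaluates to a + i · x. Evaluating each term at x = 1:
  Term 0 contributes 0 + 0 · 1 = 0
  Term 1 contributes 7 + 1 · 1 = 8
  Term 2 contributes 2 + 2 · 1 = 4
  Term 3 contributes -2 + 3 · 1 = 1
  Term 4 contributes -2 + 4 · 1 = 2
p(1) = ⊕ of these = min[0, 8, 4, 1, 2] = 0.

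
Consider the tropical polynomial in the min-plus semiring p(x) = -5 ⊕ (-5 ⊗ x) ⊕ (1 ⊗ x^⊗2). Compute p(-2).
p(-2) = -7

A tropical monomial a ⊗ x^⊗i evaluates to a + i · x. Evaluating each term at x = -2:
  Term 0 contributes -5 + 0 · -2 = -5
  Term 1 contributes -5 + 1 · -2 = -7
  Term 2 contributes 1 + 2 · -2 = -3
p(-2) = ⊕ of these = min[-5, -7, -3] = -7.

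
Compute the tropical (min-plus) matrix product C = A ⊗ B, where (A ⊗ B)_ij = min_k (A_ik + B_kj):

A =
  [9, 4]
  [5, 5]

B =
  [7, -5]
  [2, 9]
A ⊗ B =
  [6, 4]
  [7, 0]

Apply the min-plus product entry-by-entry:
  C[0][0] = min over k of (A[0][0] + B[0][0] = 9 + 7 = 16, A[0][1] + B[1][0] = 4 + 2 = 6) = 6 (attained at k = 1)
  C[0][1] = min over k of (A[0][0] + B[0][1] = 9 + -5 = 4, A[0][1] + B[1][1] = 4 + 9 = 13) = 4 (attained at k = 0)
  C[1][0] = min over k of (A[1][0] + B[0][0] = 5 + 7 = 12, A[1][1] + B[1][0] = 5 + 2 = 7) = 7 (attained at k = 1)
  C[1][1] = min over k of (A[1][0] + B[0][1] = 5 + -5 = 0, A[1][1] + B[1][1] = 5 + 9 = 14) = 0 (attained at k = 0)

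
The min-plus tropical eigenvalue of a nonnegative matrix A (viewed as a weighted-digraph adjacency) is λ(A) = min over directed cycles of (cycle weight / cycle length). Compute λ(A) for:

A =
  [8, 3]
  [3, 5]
λ(A) = 3

Enumerate directed cycles and compute their means (weight / length). Sample:
  cycle 0 → 0: weight = 8, length = 1, mean = 8/1 ≈ 8.000
  cycle 1 → 1: weight = 5, length = 1, mean = 5/1 ≈ 5.000
  cycle 0 → 1 → 0: weight = 6, length = 2, mean = 6/2 ≈ 3.000
  cycle 1 → 0 → 1: weight = 6, length = 2, mean = 6/2 ≈ 3.000
Minimum mean = 3.000, attained e.g. along the cycle 0 → 1 → 0 with weight 6 and length 2. So λ(A) = 6/2 = 3.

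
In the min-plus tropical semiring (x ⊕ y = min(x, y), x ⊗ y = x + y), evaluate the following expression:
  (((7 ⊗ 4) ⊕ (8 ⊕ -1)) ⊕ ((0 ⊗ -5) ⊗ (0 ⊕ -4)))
(((7 ⊗ 4) ⊕ (8 ⊕ -1)) ⊕ ((0 ⊗ -5) ⊗ (0 ⊕ -4))) = -9

Expand innermost to outermost. Recall ⊕ takes the minimum of its arguments and ⊗ takes their sum. Working out the expression (((7 ⊗ 4) ⊕ (8 ⊕ -1)) ⊕ ((0 ⊗ -5) ⊗ (0 ⊕ -4))) gives -9.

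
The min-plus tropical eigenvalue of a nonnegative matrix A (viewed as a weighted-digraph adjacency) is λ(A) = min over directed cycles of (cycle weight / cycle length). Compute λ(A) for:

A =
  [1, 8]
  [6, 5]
λ(A) = 1

Enumerate directed cycles and compute their means (weight / length). Sample:
  cycle 0 → 0: weight = 1, length = 1, mean = 1/1 ≈ 1.000
  cycle 1 → 1: weight = 5, length = 1, mean = 5/1 ≈ 5.000
  cycle 0 → 1 → 0: weight = 14, length = 2, mean = 14/2 ≈ 7.000
  cycle 1 → 0 → 1: weight = 14, length = 2, mean = 14/2 ≈ 7.000
Minimum mean = 1.000, attained e.g. along the cycle 0 → 0 with weight 1 and length 1. So λ(A) = 1/1 = 1.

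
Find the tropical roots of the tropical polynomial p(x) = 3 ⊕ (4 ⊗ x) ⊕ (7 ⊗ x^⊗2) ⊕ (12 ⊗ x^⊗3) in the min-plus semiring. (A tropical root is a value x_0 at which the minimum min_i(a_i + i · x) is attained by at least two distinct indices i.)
Roots: {-5, -3, -1}

Each tropical root is a break point of the lower envelope of the lines y = a_i + i · x (there are 4 lines, with slopes 0, 1, ..., 3). Only the lines that attain the minimum somewhere contribute to roots; other lines are dominated. Here the surviving (envelope) indices are i = 3, i = 2, i = 1, i = 0.
Intersections between consecutive envelope lines give the roots: for adjacent envelope indices i < j the intersection is x = (a_i − a_j) / (j − i). Reading off the sorted break points: {-5, -3, -1}.
Verification: at each break x_0, at least two indices attain the minimum of min_i(a_i + i · x_0).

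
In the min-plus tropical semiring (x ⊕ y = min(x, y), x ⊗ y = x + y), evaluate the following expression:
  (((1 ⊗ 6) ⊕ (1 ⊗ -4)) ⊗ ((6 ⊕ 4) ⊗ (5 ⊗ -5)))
(((1 ⊗ 6) ⊕ (1 ⊗ -4)) ⊗ ((6 ⊕ 4) ⊗ (5 ⊗ -5))) = 1

Expand innermost to outermost. Recall ⊕ takes the minimum of its arguments and ⊗ takes their sum. Working out the expression (((1 ⊗ 6) ⊕ (1 ⊗ -4)) ⊗ ((6 ⊕ 4) ⊗ (5 ⊗ -5))) gives 1.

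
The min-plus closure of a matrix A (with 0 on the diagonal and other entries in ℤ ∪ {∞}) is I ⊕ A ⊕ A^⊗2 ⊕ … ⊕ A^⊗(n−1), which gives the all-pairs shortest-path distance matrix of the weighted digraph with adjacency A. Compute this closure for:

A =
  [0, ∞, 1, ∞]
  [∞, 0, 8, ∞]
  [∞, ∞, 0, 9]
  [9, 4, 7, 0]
Closure =
  [0, 14, 1, 10]
  [26, 0, 8, 17]
  [18, 13, 0, 9]
  [9, 4, 7, 0]

This is the Floyd-Warshall all-pairs shortest-path computation. For each intermediate vertex k = 0, 1, …, 3, update dist[i][j] ← min(dist[i][j], dist[i][k] + dist[k][j]). The final matrix gives, for each (i, j), the minimum total weight of any directed path from i to j (possibly empty when i = j).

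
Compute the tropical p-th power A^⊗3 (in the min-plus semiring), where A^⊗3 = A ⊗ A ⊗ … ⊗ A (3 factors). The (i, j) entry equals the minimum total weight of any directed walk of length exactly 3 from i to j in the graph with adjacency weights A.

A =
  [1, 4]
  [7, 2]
A^⊗3 =
  [3, 6]
  [9, 6]

Each entry (A^⊗3)_ij equals the minimum over all length-3 walks i = v_0 → v_1 → … → v_3 = j of Σ_t A[v_t][v_{t+1}]. For example, for (i, j) = (0, 1) we minimise over 4 possible intermediate vertex sequences; the minimum is 6, attained along the walk 0 → 0 → 0 → 1.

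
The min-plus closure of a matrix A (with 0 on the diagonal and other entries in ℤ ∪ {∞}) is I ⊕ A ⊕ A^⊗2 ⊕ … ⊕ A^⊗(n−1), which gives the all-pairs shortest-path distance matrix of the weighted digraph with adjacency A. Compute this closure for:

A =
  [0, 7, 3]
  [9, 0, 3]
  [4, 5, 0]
Closure =
  [0, 7, 3]
  [7, 0, 3]
  [4, 5, 0]

This is the Floyd-Warshall all-pairs shortest-path computation. For each intermediate vertex k = 0, 1, …, 2, update dist[i][j] ← min(dist[i][j], dist[i][k] + dist[k][j]). The final matrix gives, for each (i, j), the minimum total weight of any directed path from i to j (possibly empty when i = j).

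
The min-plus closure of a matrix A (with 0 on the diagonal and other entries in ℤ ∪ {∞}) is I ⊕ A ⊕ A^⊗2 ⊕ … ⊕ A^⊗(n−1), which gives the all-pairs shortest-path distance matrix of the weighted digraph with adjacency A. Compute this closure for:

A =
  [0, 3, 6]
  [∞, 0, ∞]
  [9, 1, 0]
Closure =
  [0, 3, 6]
  [∞, 0, ∞]
  [9, 1, 0]

This is the Floyd-Warshall all-pairs shortest-path computation. For each intermediate vertex k = 0, 1, …, 2, update dist[i][j] ← min(dist[i][j], dist[i][k] + dist[k][j]). The final matrix gives, for each (i, j), the minimum total weight of any directed path from i to j (possibly empty when i = j).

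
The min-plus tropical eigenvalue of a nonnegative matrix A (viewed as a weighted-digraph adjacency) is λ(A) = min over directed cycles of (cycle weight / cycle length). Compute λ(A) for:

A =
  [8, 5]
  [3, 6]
λ(A) = 4

Enumerate directed cycles and compute their means (weight / length). Sample:
  cycle 0 → 0: weight = 8, length = 1, mean = 8/1 ≈ 8.000
  cycle 1 → 1: weight = 6, length = 1, mean = 6/1 ≈ 6.000
  cycle 0 → 1 → 0: weight = 8, length = 2, mean = 8/2 ≈ 4.000
  cycle 1 → 0 → 1: weight = 8, length = 2, mean = 8/2 ≈ 4.000
Minimum mean = 4.000, attained e.g. along the cycle 0 → 1 → 0 with weight 8 and length 2. So λ(A) = 8/2 = 4.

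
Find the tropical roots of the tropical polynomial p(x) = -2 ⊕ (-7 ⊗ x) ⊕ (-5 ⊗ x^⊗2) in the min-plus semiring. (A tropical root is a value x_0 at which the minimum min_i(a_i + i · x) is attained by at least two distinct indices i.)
Roots: {-2, 5}

Each tropical root is a break point of the lower envelope of the lines y = a_i + i · x (there are 3 lines, with slopes 0, 1, ..., 2). Only the lines that attain the minimum somewhere contribute to roots; other lines are dominated. Here the surviving (envelope) indices are i = 2, i = 1, i = 0.
Intersections between consecutive envelope lines give the roots: for adjacent envelope indices i < j the intersection is x = (a_i − a_j) / (j − i). Reading off the sorted break points: {-2, 5}.
Verification: at each break x_0, at least two indices attain the minimum of min_i(a_i + i · x_0).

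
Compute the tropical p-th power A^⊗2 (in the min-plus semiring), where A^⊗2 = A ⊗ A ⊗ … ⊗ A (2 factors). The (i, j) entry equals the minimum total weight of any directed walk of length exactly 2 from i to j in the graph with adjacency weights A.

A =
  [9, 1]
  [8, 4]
A^⊗2 =
  [9, 5]
  [12, 8]

Each entry (A^⊗2)_ij equals the minimum over all length-2 walks i = v_0 → v_1 → … → v_2 = j of Σ_t A[v_t][v_{t+1}]. For example, for (i, j) = (0, 1) we minimise over 2 possible intermediate vertex sequences; the minimum is 5, attained along the walk 0 → 1 → 1.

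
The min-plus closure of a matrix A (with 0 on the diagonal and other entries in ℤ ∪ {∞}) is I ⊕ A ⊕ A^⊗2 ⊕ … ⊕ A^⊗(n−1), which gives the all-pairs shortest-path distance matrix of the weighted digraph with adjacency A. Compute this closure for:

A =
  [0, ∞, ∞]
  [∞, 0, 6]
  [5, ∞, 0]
Closure =
  [0, ∞, ∞]
  [11, 0, 6]
  [5, ∞, 0]

This is the Floyd-Warshall all-pairs shortest-path computation. For each intermediate vertex k = 0, 1, …, 2, update dist[i][j] ← min(dist[i][j], dist[i][k] + dist[k][j]). The final matrix gives, for each (i, j), the minimum total weight of any directed path from i to j (possibly empty when i = j).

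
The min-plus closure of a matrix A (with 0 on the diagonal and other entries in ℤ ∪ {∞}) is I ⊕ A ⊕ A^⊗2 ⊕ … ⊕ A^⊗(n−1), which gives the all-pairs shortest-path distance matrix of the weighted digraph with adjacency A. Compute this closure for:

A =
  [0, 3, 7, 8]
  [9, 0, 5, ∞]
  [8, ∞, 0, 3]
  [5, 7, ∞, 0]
Closure =
  [0, 3, 7, 8]
  [9, 0, 5, 8]
  [8, 10, 0, 3]
  [5, 7, 12, 0]

This is the Floyd-Warshall all-pairs shortest-path computation. For each intermediate vertex k = 0, 1, …, 3, update dist[i][j] ← min(dist[i][j], dist[i][k] + dist[k][j]). The final matrix gives, for each (i, j), the minimum total weight of any directed path from i to j (possibly empty when i = j).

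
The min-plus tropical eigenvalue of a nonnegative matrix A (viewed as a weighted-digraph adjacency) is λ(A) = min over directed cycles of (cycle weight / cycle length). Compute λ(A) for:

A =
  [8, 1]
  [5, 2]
λ(A) = 2

Enumerate directed cycles and compute their means (weight / length). Sample:
  cycle 0 → 0: weight = 8, length = 1, mean = 8/1 ≈ 8.000
  cycle 1 → 1: weight = 2, length = 1, mean = 2/1 ≈ 2.000
  cycle 0 → 1 → 0: weight = 6, length = 2, mean = 6/2 ≈ 3.000
  cycle 1 → 0 → 1: weight = 6, length = 2, mean = 6/2 ≈ 3.000
Minimum mean = 2.000, attained e.g. along the cycle 1 → 1 with weight 2 and length 1. So λ(A) = 2/1 = 2.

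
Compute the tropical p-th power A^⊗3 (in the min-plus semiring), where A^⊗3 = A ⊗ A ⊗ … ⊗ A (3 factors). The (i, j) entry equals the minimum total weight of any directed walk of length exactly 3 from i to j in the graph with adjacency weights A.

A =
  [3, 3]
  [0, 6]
A^⊗3 =
  [6, 6]
  [3, 6]

Each entry (A^⊗3)_ij equals the minimum over all length-3 walks i = v_0 → v_1 → … → v_3 = j of Σ_t A[v_t][v_{t+1}]. For example, for (i, j) = (0, 1) we minimise over 4 possible intermediate vertex sequences; the minimum is 6, attained along the walk 0 → 1 → 0 → 1.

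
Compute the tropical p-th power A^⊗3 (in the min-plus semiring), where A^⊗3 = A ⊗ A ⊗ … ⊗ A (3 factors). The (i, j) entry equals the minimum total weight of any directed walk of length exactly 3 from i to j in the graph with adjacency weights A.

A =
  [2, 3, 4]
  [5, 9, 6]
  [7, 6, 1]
A^⊗3 =
  [6, 7, 6]
  [9, 10, 8]
  [9, 8, 3]

Each entry (A^⊗3)_ij equals the minimum over all length-3 walks i = v_0 → v_1 → … → v_3 = j of Σ_t A[v_t][v_{t+1}]. For example, for (i, j) = (0, 2) we minimise over 9 possible intermediate vertex sequences; the minimum is 6, attained along the walk 0 → 2 → 2 → 2.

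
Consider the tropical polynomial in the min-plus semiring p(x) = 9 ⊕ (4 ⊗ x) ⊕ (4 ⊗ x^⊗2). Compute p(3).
p(3) = 7

A tropical monomial a ⊗ x^⊗i evaluates to a + i · x. Evaluating each term at x = 3:
  Term 0 contributes 9 + 0 · 3 = 9
  Term 1 contributes 4 + 1 · 3 = 7
  Term 2 contributes 4 + 2 · 3 = 10
p(3) = ⊕ of these = min[9, 7, 10] = 7.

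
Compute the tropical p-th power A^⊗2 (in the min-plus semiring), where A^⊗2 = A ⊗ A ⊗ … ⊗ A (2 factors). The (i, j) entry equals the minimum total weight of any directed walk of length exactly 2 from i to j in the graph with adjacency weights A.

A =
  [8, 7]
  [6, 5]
A^⊗2 =
  [13, 12]
  [11, 10]

Each entry (A^⊗2)_ij equals the minimum over all length-2 walks i = v_0 → v_1 → … → v_2 = j of Σ_t A[v_t][v_{t+1}]. For example, for (i, j) = (0, 1) we minimise over 2 possible intermediate vertex sequences; the minimum is 12, attained along the walk 0 → 1 → 1.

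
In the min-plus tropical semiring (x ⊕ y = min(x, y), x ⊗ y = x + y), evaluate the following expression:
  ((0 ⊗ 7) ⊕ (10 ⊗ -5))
((0 ⊗ 7) ⊕ (10 ⊗ -5)) = 5

Expand innermost to outermost. Recall ⊕ takes the minimum of its arguments and ⊗ takes their sum. Working out the expression ((0 ⊗ 7) ⊕ (10 ⊗ -5)) gives 5.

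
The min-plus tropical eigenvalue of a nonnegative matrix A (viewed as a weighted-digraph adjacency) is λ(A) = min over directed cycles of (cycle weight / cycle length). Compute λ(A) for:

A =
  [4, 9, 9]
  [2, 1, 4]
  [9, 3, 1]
λ(A) = 1

Enumerate directed cycles and compute their means (weight / length). Sample:
  cycle 0 → 0: weight = 4, length = 1, mean = 4/1 ≈ 4.000
  cycle 1 → 1: weight = 1, length = 1, mean = 1/1 ≈ 1.000
  cycle 2 → 2: weight = 1, length = 1, mean = 1/1 ≈ 1.000
  cycle 0 → 1 → 0: weight = 11, length = 2, mean = 11/2 ≈ 5.500
  cycle 0 → 2 → 0: weight = 18, length = 2, mean = 18/2 ≈ 9.000
  cycle 1 → 0 → 1: weight = 11, length = 2, mean = 11/2 ≈ 5.500
Minimum mean = 1.000, attained e.g. along the cycle 1 → 1 with weight 1 and length 1. So λ(A) = 1/1 = 1.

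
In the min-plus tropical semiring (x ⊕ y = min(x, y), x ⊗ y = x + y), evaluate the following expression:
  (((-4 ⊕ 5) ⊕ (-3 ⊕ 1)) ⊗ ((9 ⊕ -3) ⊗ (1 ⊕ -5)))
(((-4 ⊕ 5) ⊕ (-3 ⊕ 1)) ⊗ ((9 ⊕ -3) ⊗ (1 ⊕ -5))) = -12

Expand innermost to outermost. Recall ⊕ takes the minimum of its arguments and ⊗ takes their sum. Working out the expression (((-4 ⊕ 5) ⊕ (-3 ⊕ 1)) ⊗ ((9 ⊕ -3) ⊗ (1 ⊕ -5))) gives -12.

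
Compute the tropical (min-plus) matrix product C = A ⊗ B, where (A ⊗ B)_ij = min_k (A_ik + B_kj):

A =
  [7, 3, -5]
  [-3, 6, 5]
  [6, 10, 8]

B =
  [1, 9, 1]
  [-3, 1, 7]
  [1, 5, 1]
A ⊗ B =
  [-4, 0, -4]
  [-2, 6, -2]
  [7, 11, 7]

Apply the min-plus product entry-by-entry:
  C[0][0] = min over k of (A[0][0] + B[0][0] = 7 + 1 = 8, A[0][1] + B[1][0] = 3 + -3 = 0, A[0][2] + B[2][0] = -5 + 1 = -4) = -4 (attained at k = 2)
  C[0][1] = min over k of (A[0][0] + B[0][1] = 7 + 9 = 16, A[0][1] + B[1][1] = 3 + 1 = 4, A[0][2] + B[2][1] = -5 + 5 = 0) = 0 (attained at k = 2)
  C[0][2] = min over k of (A[0][0] + B[0][2] = 7 + 1 = 8, A[0][1] + B[1][2] = 3 + 7 = 10, A[0][2] + B[2][2] = -5 + 1 = -4) = -4 (attained at k = 2)
  C[1][0] = min over k of (A[1][0] + B[0][0] = -3 + 1 = -2, A[1][1] + B[1][0] = 6 + -3 = 3, A[1][2] + B[2][0] = 5 + 1 = 6) = -2 (attained at k = 0)
  C[1][1] = min over k of (A[1][0] + B[0][1] = -3 + 9 = 6, A[1][1] + B[1][1] = 6 + 1 = 7, A[1][2] + B[2][1] = 5 + 5 = 10) = 6 (attained at k = 0)
  C[1][2] = min over k of (A[1][0] + B[0][2] = -3 + 1 = -2, A[1][1] + B[1][2] = 6 + 7 = 13, A[1][2] + B[2][2] = 5 + 1 = 6) = -2 (attained at k = 0)
  C[2][0] = min over k of (A[2][0] + B[0][0] = 6 + 1 = 7, A[2][1] + B[1][0] = 10 + -3 = 7, A[2][2] + B[2][0] = 8 + 1 = 9) = 7 (attained at k = 0)
  C[2][1] = min over k of (A[2][0] + B[0][1] = 6 + 9 = 15, A[2][1] + B[1][1] = 10 + 1 = 11, A[2][2] + B[2][1] = 8 + 5 = 13) = 11 (attained at k = 1)
  C[2][2] = min over k of (A[2][0] + B[0][2] = 6 + 1 = 7, A[2][1] + B[1][2] = 10 + 7 = 17, A[2][2] + B[2][2] = 8 + 1 = 9) = 7 (attained at k = 0)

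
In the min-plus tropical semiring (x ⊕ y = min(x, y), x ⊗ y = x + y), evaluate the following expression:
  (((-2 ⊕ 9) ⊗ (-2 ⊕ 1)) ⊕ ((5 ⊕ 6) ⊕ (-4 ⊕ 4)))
(((-2 ⊕ 9) ⊗ (-2 ⊕ 1)) ⊕ ((5 ⊕ 6) ⊕ (-4 ⊕ 4))) = -4

Expand innermost to outermost. Recall ⊕ takes the minimum of its arguments and ⊗ takes their sum. Working out the expression (((-2 ⊕ 9) ⊗ (-2 ⊕ 1)) ⊕ ((5 ⊕ 6) ⊕ (-4 ⊕ 4))) gives -4.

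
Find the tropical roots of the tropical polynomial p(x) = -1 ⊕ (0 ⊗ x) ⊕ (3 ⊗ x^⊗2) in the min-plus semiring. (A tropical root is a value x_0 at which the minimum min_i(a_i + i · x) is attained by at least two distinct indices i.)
Roots: {-3, -1}

Each tropical root is a break point of the lower envelope of the lines y = a_i + i · x (there are 3 lines, with slopes 0, 1, ..., 2). Only the lines that attain the minimum somewhere contribute to roots; other lines are dominated. Here the surviving (envelope) indices are i = 2, i = 1, i = 0.
Intersections between consecutive envelope lines give the roots: for adjacent envelope indices i < j the intersection is x = (a_i − a_j) / (j − i). Reading off the sorted break points: {-3, -1}.
Verification: at each break x_0, at least two indices attain the minimum of min_i(a_i + i · x_0).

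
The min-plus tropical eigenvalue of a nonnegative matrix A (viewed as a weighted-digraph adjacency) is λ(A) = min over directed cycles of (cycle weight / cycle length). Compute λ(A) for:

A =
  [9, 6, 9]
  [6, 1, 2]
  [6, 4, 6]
λ(A) = 1

Enumerate directed cycles and compute their means (weight / length). Sample:
  cycle 0 → 0: weight = 9, length = 1, mean = 9/1 ≈ 9.000
  cycle 1 → 1: weight = 1, length = 1, mean = 1/1 ≈ 1.000
  cycle 2 → 2: weight = 6, length = 1, mean = 6/1 ≈ 6.000
  cycle 0 → 1 → 0: weight = 12, length = 2, mean = 12/2 ≈ 6.000
  cycle 0 → 2 → 0: weight = 15, length = 2, mean = 15/2 ≈ 7.500
  cycle 1 → 0 → 1: weight = 12, length = 2, mean = 12/2 ≈ 6.000
Minimum mean = 1.000, attained e.g. along the cycle 1 → 1 with weight 1 and length 1. So λ(A) = 1/1 = 1.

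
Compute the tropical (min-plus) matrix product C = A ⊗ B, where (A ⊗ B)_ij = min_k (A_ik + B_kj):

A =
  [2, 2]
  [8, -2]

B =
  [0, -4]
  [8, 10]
A ⊗ B =
  [2, -2]
  [6, 4]

Apply the min-plus product entry-by-entry:
  C[0][0] = min over k of (A[0][0] + B[0][0] = 2 + 0 = 2, A[0][1] + B[1][0] = 2 + 8 = 10) = 2 (attained at k = 0)
  C[0][1] = min over k of (A[0][0] + B[0][1] = 2 + -4 = -2, A[0][1] + B[1][1] = 2 + 10 = 12) = -2 (attained at k = 0)
  C[1][0] = min over k of (A[1][0] + B[0][0] = 8 + 0 = 8, A[1][1] + B[1][0] = -2 + 8 = 6) = 6 (attained at k = 1)
  C[1][1] = min over k of (A[1][0] + B[0][1] = 8 + -4 = 4, A[1][1] + B[1][1] = -2 + 10 = 8) = 4 (attained at k = 0)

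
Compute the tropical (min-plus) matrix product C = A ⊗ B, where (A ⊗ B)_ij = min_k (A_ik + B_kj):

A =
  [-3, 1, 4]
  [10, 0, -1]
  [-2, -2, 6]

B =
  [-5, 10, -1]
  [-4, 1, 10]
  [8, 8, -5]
A ⊗ B =
  [-8, 2, -4]
  [-4, 1, -6]
  [-7, -1, -3]

Apply the min-plus product entry-by-entry:
  C[0][0] = min over k of (A[0][0] + B[0][0] = -3 + -5 = -8, A[0][1] + B[1][0] = 1 + -4 = -3, A[0][2] + B[2][0] = 4 + 8 = 12) = -8 (attained at k = 0)
  C[0][1] = min over k of (A[0][0] + B[0][1] = -3 + 10 = 7, A[0][1] + B[1][1] = 1 + 1 = 2, A[0][2] + B[2][1] = 4 + 8 = 12) = 2 (attained at k = 1)
  C[0][2] = min over k of (A[0][0] + B[0][2] = -3 + -1 = -4, A[0][1] + B[1][2] = 1 + 10 = 11, A[0][2] + B[2][2] = 4 + -5 = -1) = -4 (attained at k = 0)
  C[1][0] = min over k of (A[1][0] + B[0][0] = 10 + -5 = 5, A[1][1] + B[1][0] = 0 + -4 = -4, A[1][2] + B[2][0] = -1 + 8 = 7) = -4 (attained at k = 1)
  C[1][1] = min over k of (A[1][0] + B[0][1] = 10 + 10 = 20, A[1][1] + B[1][1] = 0 + 1 = 1, A[1][2] + B[2][1] = -1 + 8 = 7) = 1 (attained at k = 1)
  C[1][2] = min over k of (A[1][0] + B[0][2] = 10 + -1 = 9, A[1][1] + B[1][2] = 0 + 10 = 10, A[1][2] + B[2][2] = -1 + -5 = -6) = -6 (attained at k = 2)
  C[2][0] = min over k of (A[2][0] + B[0][0] = -2 + -5 = -7, A[2][1] + B[1][0] = -2 + -4 = -6, A[2][2] + B[2][0] = 6 + 8 = 14) = -7 (attained at k = 0)
  C[2][1] = min over k of (A[2][0] + B[0][1] = -2 + 10 = 8, A[2][1] + B[1][1] = -2 + 1 = -1, A[2][2] + B[2][1] = 6 + 8 = 14) = -1 (attained at k = 1)
  C[2][2] = min over k of (A[2][0] + B[0][2] = -2 + -1 = -3, A[2][1] + B[1][2] = -2 + 10 = 8, A[2][2] + B[2][2] = 6 + -5 = 1) = -3 (attained at k = 0)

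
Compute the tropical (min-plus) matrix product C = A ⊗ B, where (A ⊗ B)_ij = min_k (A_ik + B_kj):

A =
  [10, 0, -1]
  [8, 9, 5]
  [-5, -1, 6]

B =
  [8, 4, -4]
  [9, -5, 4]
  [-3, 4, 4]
A ⊗ B =
  [-4, -5, 3]
  [2, 4, 4]
  [3, -6, -9]

Apply the min-plus product entry-by-entry:
  C[0][0] = min over k of (A[0][0] + B[0][0] = 10 + 8 = 18, A[0][1] + B[1][0] = 0 + 9 = 9, A[0][2] + B[2][0] = -1 + -3 = -4) = -4 (attained at k = 2)
  C[0][1] = min over k of (A[0][0] + B[0][1] = 10 + 4 = 14, A[0][1] + B[1][1] = 0 + -5 = -5, A[0][2] + B[2][1] = -1 + 4 = 3) = -5 (attained at k = 1)
  C[0][2] = min over k of (A[0][0] + B[0][2] = 10 + -4 = 6, A[0][1] + B[1][2] = 0 + 4 = 4, A[0][2] + B[2][2] = -1 + 4 = 3) = 3 (attained at k = 2)
  C[1][0] = min over k of (A[1][0] + B[0][0] = 8 + 8 = 16, A[1][1] + B[1][0] = 9 + 9 = 18, A[1][2] + B[2][0] = 5 + -3 = 2) = 2 (attained at k = 2)
  C[1][1] = min over k of (A[1][0] + B[0][1] = 8 + 4 = 12, A[1][1] + B[1][1] = 9 + -5 = 4, A[1][2] + B[2][1] = 5 + 4 = 9) = 4 (attained at k = 1)
  C[1][2] = min over k of (A[1][0] + B[0][2] = 8 + -4 = 4, A[1][1] + B[1][2] = 9 + 4 = 13, A[1][2] + B[2][2] = 5 + 4 = 9) = 4 (attained at k = 0)
  C[2][0] = min over k of (A[2][0] + B[0][0] = -5 + 8 = 3, A[2][1] + B[1][0] = -1 + 9 = 8, A[2][2] + B[2][0] = 6 + -3 = 3) = 3 (attained at k = 0)
  C[2][1] = min over k of (A[2][0] + B[0][1] = -5 + 4 = -1, A[2][1] + B[1][1] = -1 + -5 = -6, A[2][2] + B[2][1] = 6 + 4 = 10) = -6 (attained at k = 1)
  C[2][2] = min over k of (A[2][0] + B[0][2] = -5 + -4 = -9, A[2][1] + B[1][2] = -1 + 4 = 3, A[2][2] + B[2][2] = 6 + 4 = 10) = -9 (attained at k = 0)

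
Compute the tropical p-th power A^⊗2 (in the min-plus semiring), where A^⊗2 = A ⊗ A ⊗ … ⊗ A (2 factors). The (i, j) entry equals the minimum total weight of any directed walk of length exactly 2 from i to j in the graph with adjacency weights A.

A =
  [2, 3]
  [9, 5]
A^⊗2 =
  [4, 5]
  [11, 10]

Each entry (A^⊗2)_ij equals the minimum over all length-2 walks i = v_0 → v_1 → … → v_2 = j of Σ_t A[v_t][v_{t+1}]. For example, for (i, j) = (0, 1) we minimise over 2 possible intermediate vertex sequences; the minimum is 5, attained along the walk 0 → 0 → 1.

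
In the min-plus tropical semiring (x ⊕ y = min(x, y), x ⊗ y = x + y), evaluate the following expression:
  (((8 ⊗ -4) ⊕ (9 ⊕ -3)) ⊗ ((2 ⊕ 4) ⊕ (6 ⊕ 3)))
(((8 ⊗ -4) ⊕ (9 ⊕ -3)) ⊗ ((2 ⊕ 4) ⊕ (6 ⊕ 3))) = -1

Expand innermost to outermost. Recall ⊕ takes the minimum of its arguments and ⊗ takes their sum. Working out the expression (((8 ⊗ -4) ⊕ (9 ⊕ -3)) ⊗ ((2 ⊕ 4) ⊕ (6 ⊕ 3))) gives -1.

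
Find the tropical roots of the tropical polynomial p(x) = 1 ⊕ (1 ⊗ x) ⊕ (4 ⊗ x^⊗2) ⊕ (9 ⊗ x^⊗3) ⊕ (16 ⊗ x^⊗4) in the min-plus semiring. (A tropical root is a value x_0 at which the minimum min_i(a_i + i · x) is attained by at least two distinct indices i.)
Roots: {-7, -5, -3, 0}

Each tropical root is a break point of the lower envelope of the lines y = a_i + i · x (there are 5 lines, with slopes 0, 1, ..., 4). Only the lines that attain the minimum somewhere contribute to roots; other lines are dominated. Here the surviving (envelope) indices are i = 4, i = 3, i = 2, i = 1, i = 0.
Intersections between consecutive envelope lines give the roots: for adjacent envelope indices i < j the intersection is x = (a_i − a_j) / (j − i). Reading off the sorted break points: {-7, -5, -3, 0}.
Verification: at each break x_0, at least two indices attain the minimum of min_i(a_i + i · x_0).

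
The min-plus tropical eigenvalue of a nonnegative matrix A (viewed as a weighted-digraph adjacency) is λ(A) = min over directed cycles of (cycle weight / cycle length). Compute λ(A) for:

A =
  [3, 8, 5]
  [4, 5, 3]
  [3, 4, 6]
λ(A) = 3

Enumerate directed cycles and compute their means (weight / length). Sample:
  cycle 0 → 0: weight = 3, length = 1, mean = 3/1 ≈ 3.000
  cycle 1 → 1: weight = 5, length = 1, mean = 5/1 ≈ 5.000
  cycle 2 → 2: weight = 6, length = 1, mean = 6/1 ≈ 6.000
  cycle 0 → 1 → 0: weight = 12, length = 2, mean = 12/2 ≈ 6.000
  cycle 0 → 2 → 0: weight = 8, length = 2, mean = 8/2 ≈ 4.000
  cycle 1 → 0 → 1: weight = 12, length = 2, mean = 12/2 ≈ 6.000
Minimum mean = 3.000, attained e.g. along the cycle 0 → 0 with weight 3 and length 1. So λ(A) = 3/1 = 3.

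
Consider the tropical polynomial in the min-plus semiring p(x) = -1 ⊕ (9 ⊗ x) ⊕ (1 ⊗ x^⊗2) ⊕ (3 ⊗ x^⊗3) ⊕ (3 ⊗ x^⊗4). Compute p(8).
p(8) = -1

A tropical monomial a ⊗ x^⊗i evaluates to a + i · x. Evaluating each term at x = 8:
  Term 0 contributes -1 + 0 · 8 = -1
  Term 1 contributes 9 + 1 · 8 = 17
  Term 2 contributes 1 + 2 · 8 = 17
  Term 3 contributes 3 + 3 · 8 = 27
  Term 4 contributes 3 + 4 · 8 = 35
p(8) = ⊕ of these = min[-1, 17, 17, 27, 35] = -1.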